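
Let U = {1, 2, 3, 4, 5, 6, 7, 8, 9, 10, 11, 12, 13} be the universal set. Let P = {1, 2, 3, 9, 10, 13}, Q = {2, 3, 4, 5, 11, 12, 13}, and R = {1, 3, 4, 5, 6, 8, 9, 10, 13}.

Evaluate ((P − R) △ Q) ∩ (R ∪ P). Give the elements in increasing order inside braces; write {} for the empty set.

P − R = {2}
(P − R) △ Q = {3, 4, 5, 11, 12, 13}
R ∪ P = {1, 2, 3, 4, 5, 6, 8, 9, 10, 13}
((P − R) △ Q) ∩ (R ∪ P) = {3, 4, 5, 13}

{3, 4, 5, 13}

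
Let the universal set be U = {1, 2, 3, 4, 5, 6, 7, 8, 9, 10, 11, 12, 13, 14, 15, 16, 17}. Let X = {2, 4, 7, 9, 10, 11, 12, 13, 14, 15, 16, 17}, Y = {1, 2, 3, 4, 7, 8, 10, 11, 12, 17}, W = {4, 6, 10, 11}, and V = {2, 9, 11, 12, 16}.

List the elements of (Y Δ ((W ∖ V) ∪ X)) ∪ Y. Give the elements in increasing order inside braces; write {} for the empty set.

W ∖ V = {4, 6, 10}
(W ∖ V) ∪ X = {2, 4, 6, 7, 9, 10, 11, 12, 13, 14, 15, 16, 17}
Y Δ ((W ∖ V) ∪ X) = {1, 3, 6, 8, 9, 13, 14, 15, 16}
(Y Δ ((W ∖ V) ∪ X)) ∪ Y = {1, 2, 3, 4, 6, 7, 8, 9, 10, 11, 12, 13, 14, 15, 16, 17}

{1, 2, 3, 4, 6, 7, 8, 9, 10, 11, 12, 13, 14, 15, 16, 17}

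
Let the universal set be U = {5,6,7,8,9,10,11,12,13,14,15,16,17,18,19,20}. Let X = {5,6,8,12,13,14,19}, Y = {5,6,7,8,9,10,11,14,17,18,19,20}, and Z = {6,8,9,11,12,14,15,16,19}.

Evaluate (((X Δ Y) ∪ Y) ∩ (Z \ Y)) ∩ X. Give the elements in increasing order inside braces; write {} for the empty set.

X Δ Y = {7,9,10,11,12,13,17,18,20}
(X Δ Y) ∪ Y = {5,6,7,8,9,10,11,12,13,14,17,18,19,20}
Z \ Y = {12,15,16}
((X Δ Y) ∪ Y) ∩ (Z \ Y) = {12}
(((X Δ Y) ∪ Y) ∩ (Z \ Y)) ∩ X = {12}

{12}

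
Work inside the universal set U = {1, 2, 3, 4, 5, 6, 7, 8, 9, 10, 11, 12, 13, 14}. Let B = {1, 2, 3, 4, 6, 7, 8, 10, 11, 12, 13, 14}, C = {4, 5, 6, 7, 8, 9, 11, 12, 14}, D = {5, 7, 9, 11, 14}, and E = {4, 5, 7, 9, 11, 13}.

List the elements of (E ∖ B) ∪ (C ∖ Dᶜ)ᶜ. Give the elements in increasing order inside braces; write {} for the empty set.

{1, 2, 3, 4, 5, 6, 8, 9, 10, 12, 13}

E ∖ B = {5, 9}
Dᶜ = {1, 2, 3, 4, 6, 8, 10, 12, 13}
C ∖ Dᶜ = {5, 7, 9, 11, 14}
(C ∖ Dᶜ)ᶜ = {1, 2, 3, 4, 6, 8, 10, 12, 13}
(E ∖ B) ∪ (C ∖ Dᶜ)ᶜ = {1, 2, 3, 4, 5, 6, 8, 9, 10, 12, 13}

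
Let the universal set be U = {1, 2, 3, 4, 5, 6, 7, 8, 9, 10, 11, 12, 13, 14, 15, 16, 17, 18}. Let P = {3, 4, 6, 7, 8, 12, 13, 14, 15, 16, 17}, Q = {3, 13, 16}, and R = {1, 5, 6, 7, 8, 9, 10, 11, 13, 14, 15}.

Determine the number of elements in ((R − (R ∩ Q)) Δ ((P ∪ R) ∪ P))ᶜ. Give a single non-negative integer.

12

R ∩ Q = {13}
R − (R ∩ Q) = {1, 5, 6, 7, 8, 9, 10, 11, 14, 15}
P ∪ R = {1, 3, 4, 5, 6, 7, 8, 9, 10, 11, 12, 13, 14, 15, 16, 17}
(P ∪ R) ∪ P = {1, 3, 4, 5, 6, 7, 8, 9, 10, 11, 12, 13, 14, 15, 16, 17}
(R − (R ∩ Q)) Δ ((P ∪ R) ∪ P) = {3, 4, 12, 13, 16, 17}
((R − (R ∩ Q)) Δ ((P ∪ R) ∪ P))ᶜ = {1, 2, 5, 6, 7, 8, 9, 10, 11, 14, 15, 18}
|((R − (R ∩ Q)) Δ ((P ∪ R) ∪ P))ᶜ| = 12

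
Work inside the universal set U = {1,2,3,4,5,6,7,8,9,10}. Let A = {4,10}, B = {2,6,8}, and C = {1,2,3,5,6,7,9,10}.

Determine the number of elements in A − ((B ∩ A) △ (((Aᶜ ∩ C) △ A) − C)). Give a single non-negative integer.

B ∩ A = {}
Aᶜ = {1,2,3,5,6,7,8,9}
Aᶜ ∩ C = {1,2,3,5,6,7,9}
(Aᶜ ∩ C) △ A = {1,2,3,4,5,6,7,9,10}
((Aᶜ ∩ C) △ A) − C = {4}
(B ∩ A) △ (((Aᶜ ∩ C) △ A) − C) = {4}
A − ((B ∩ A) △ (((Aᶜ ∩ C) △ A) − C)) = {10}
|A − ((B ∩ A) △ (((Aᶜ ∩ C) △ A) − C))| = 1

1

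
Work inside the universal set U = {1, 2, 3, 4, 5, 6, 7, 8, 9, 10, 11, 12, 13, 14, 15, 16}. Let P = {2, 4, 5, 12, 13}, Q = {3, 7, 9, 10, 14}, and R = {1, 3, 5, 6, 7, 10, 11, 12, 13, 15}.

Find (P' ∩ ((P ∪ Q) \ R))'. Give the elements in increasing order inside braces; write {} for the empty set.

{1, 2, 3, 4, 5, 6, 7, 8, 10, 11, 12, 13, 15, 16}

P' = {1, 3, 6, 7, 8, 9, 10, 11, 14, 15, 16}
P ∪ Q = {2, 3, 4, 5, 7, 9, 10, 12, 13, 14}
(P ∪ Q) \ R = {2, 4, 9, 14}
P' ∩ ((P ∪ Q) \ R) = {9, 14}
(P' ∩ ((P ∪ Q) \ R))' = {1, 2, 3, 4, 5, 6, 7, 8, 10, 11, 12, 13, 15, 16}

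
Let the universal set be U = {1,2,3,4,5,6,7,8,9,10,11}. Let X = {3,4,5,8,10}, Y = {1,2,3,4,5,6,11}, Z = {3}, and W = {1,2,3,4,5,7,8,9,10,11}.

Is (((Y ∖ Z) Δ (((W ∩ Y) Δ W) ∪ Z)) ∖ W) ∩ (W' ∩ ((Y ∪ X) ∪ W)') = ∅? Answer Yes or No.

Yes

Y ∖ Z = {1,2,4,5,6,11}
W ∩ Y = {1,2,3,4,5,11}
(W ∩ Y) Δ W = {7,8,9,10}
((W ∩ Y) Δ W) ∪ Z = {3,7,8,9,10}
(Y ∖ Z) Δ (((W ∩ Y) Δ W) ∪ Z) = {1,2,3,4,5,6,7,8,9,10,11}
((Y ∖ Z) Δ (((W ∩ Y) Δ W) ∪ Z)) ∖ W = {6}
W' = {6}
Y ∪ X = {1,2,3,4,5,6,8,10,11}
(Y ∪ X) ∪ W = {1,2,3,4,5,6,7,8,9,10,11}
((Y ∪ X) ∪ W)' = {}
W' ∩ ((Y ∪ X) ∪ W)' = {}
{6} and {} share no elements.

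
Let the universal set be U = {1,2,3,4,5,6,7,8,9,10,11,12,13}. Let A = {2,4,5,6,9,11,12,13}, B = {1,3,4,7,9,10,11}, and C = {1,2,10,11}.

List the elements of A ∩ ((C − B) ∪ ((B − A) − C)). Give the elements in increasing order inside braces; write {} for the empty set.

C − B = {2}
B − A = {1,3,7,10}
(B − A) − C = {3,7}
(C − B) ∪ ((B − A) − C) = {2,3,7}
A ∩ ((C − B) ∪ ((B − A) − C)) = {2}

{2}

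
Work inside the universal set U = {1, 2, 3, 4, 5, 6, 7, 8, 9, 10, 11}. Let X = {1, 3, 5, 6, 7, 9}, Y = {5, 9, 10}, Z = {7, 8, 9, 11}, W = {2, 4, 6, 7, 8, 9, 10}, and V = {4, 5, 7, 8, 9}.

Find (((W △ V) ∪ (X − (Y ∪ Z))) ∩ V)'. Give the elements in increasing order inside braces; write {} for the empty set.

{1, 2, 3, 4, 6, 7, 8, 9, 10, 11}

W △ V = {2, 5, 6, 10}
Y ∪ Z = {5, 7, 8, 9, 10, 11}
X − (Y ∪ Z) = {1, 3, 6}
(W △ V) ∪ (X − (Y ∪ Z)) = {1, 2, 3, 5, 6, 10}
((W △ V) ∪ (X − (Y ∪ Z))) ∩ V = {5}
(((W △ V) ∪ (X − (Y ∪ Z))) ∩ V)' = {1, 2, 3, 4, 6, 7, 8, 9, 10, 11}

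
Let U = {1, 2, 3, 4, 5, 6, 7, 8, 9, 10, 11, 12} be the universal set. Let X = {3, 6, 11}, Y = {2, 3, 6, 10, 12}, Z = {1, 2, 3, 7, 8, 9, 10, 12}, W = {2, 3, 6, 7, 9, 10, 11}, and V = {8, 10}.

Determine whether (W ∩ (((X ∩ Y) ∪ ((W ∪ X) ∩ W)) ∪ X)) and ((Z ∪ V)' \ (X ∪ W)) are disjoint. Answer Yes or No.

X ∩ Y = {3, 6}
W ∪ X = {2, 3, 6, 7, 9, 10, 11}
(W ∪ X) ∩ W = {2, 3, 6, 7, 9, 10, 11}
(X ∩ Y) ∪ ((W ∪ X) ∩ W) = {2, 3, 6, 7, 9, 10, 11}
((X ∩ Y) ∪ ((W ∪ X) ∩ W)) ∪ X = {2, 3, 6, 7, 9, 10, 11}
W ∩ (((X ∩ Y) ∪ ((W ∪ X) ∩ W)) ∪ X) = {2, 3, 6, 7, 9, 10, 11}
Z ∪ V = {1, 2, 3, 7, 8, 9, 10, 12}
(Z ∪ V)' = {4, 5, 6, 11}
X ∪ W = {2, 3, 6, 7, 9, 10, 11}
(Z ∪ V)' \ (X ∪ W) = {4, 5}
{2, 3, 6, 7, 9, 10, 11} and {4, 5} share no elements.

Yes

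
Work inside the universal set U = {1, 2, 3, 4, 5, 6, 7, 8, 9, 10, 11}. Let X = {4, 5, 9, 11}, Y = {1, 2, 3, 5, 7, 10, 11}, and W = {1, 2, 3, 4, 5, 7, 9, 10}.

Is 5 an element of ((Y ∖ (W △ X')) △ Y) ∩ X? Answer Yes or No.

Yes

5 ∈ X, so 5 ∉ X'
5 ∈ W and 5 ∉ X', so 5 ∈ W △ X'
5 ∈ Y and 5 ∈ (W △ X'), so 5 ∉ Y ∖ (W △ X')
5 ∉ (Y ∖ (W △ X')) and 5 ∈ Y, so 5 ∈ (Y ∖ (W △ X')) △ Y
5 ∈ ((Y ∖ (W △ X')) △ Y) and 5 ∈ X, so 5 ∈ ((Y ∖ (W △ X')) △ Y) ∩ X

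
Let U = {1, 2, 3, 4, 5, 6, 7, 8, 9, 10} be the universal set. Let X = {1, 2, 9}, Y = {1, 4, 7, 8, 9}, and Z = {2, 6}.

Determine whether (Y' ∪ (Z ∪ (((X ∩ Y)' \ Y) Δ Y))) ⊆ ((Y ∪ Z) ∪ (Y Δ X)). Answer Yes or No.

No

Y' = {2, 3, 5, 6, 10}
X ∩ Y = {1, 9}
(X ∩ Y)' = {2, 3, 4, 5, 6, 7, 8, 10}
(X ∩ Y)' \ Y = {2, 3, 5, 6, 10}
((X ∩ Y)' \ Y) Δ Y = {1, 2, 3, 4, 5, 6, 7, 8, 9, 10}
Z ∪ (((X ∩ Y)' \ Y) Δ Y) = {1, 2, 3, 4, 5, 6, 7, 8, 9, 10}
Y' ∪ (Z ∪ (((X ∩ Y)' \ Y) Δ Y)) = {1, 2, 3, 4, 5, 6, 7, 8, 9, 10}
Y ∪ Z = {1, 2, 4, 6, 7, 8, 9}
Y Δ X = {2, 4, 7, 8}
(Y ∪ Z) ∪ (Y Δ X) = {1, 2, 4, 6, 7, 8, 9}
3 ∈ Y' ∪ (Z ∪ (((X ∩ Y)' \ Y) Δ Y)) but 3 ∉ (Y ∪ Z) ∪ (Y Δ X), so the inclusion fails.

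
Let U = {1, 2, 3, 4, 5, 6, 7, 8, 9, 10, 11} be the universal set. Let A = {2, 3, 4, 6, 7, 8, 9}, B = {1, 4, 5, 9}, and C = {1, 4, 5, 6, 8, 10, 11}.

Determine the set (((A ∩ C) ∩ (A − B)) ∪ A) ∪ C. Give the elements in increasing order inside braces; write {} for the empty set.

A ∩ C = {4, 6, 8}
A − B = {2, 3, 6, 7, 8}
(A ∩ C) ∩ (A − B) = {6, 8}
((A ∩ C) ∩ (A − B)) ∪ A = {2, 3, 4, 6, 7, 8, 9}
(((A ∩ C) ∩ (A − B)) ∪ A) ∪ C = {1, 2, 3, 4, 5, 6, 7, 8, 9, 10, 11}

{1, 2, 3, 4, 5, 6, 7, 8, 9, 10, 11}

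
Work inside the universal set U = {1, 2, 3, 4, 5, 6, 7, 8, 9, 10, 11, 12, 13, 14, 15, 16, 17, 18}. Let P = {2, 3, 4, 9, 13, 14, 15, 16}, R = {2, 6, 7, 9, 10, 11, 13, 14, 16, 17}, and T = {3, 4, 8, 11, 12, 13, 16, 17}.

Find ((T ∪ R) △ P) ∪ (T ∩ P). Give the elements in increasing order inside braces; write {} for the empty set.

{3, 4, 6, 7, 8, 10, 11, 12, 13, 15, 16, 17}

T ∪ R = {2, 3, 4, 6, 7, 8, 9, 10, 11, 12, 13, 14, 16, 17}
(T ∪ R) △ P = {6, 7, 8, 10, 11, 12, 15, 17}
T ∩ P = {3, 4, 13, 16}
((T ∪ R) △ P) ∪ (T ∩ P) = {3, 4, 6, 7, 8, 10, 11, 12, 13, 15, 16, 17}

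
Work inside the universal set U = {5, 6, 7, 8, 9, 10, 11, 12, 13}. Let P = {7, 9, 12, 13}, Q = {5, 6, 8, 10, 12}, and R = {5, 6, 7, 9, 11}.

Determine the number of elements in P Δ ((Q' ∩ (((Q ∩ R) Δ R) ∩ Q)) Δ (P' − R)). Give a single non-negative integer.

6

Q' = {7, 9, 11, 13}
Q ∩ R = {5, 6}
(Q ∩ R) Δ R = {7, 9, 11}
((Q ∩ R) Δ R) ∩ Q = {}
Q' ∩ (((Q ∩ R) Δ R) ∩ Q) = {}
P' = {5, 6, 8, 10, 11}
P' − R = {8, 10}
(Q' ∩ (((Q ∩ R) Δ R) ∩ Q)) Δ (P' − R) = {8, 10}
P Δ ((Q' ∩ (((Q ∩ R) Δ R) ∩ Q)) Δ (P' − R)) = {7, 8, 9, 10, 12, 13}
|P Δ ((Q' ∩ (((Q ∩ R) Δ R) ∩ Q)) Δ (P' − R))| = 6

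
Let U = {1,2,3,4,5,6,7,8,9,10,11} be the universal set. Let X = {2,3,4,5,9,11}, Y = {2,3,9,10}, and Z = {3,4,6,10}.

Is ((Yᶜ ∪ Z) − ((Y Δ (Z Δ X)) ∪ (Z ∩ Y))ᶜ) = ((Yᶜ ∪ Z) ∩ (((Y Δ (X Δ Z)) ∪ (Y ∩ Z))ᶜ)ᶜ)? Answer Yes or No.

Yᶜ = {1,4,5,6,7,8,11}
Yᶜ ∪ Z = {1,3,4,5,6,7,8,10,11}
Z Δ X = {2,5,6,9,10,11}
Y Δ (Z Δ X) = {3,5,6,11}
Z ∩ Y = {3,10}
(Y Δ (Z Δ X)) ∪ (Z ∩ Y) = {3,5,6,10,11}
((Y Δ (Z Δ X)) ∪ (Z ∩ Y))ᶜ = {1,2,4,7,8,9}
(Yᶜ ∪ Z) − ((Y Δ (Z Δ X)) ∪ (Z ∩ Y))ᶜ = {3,5,6,10,11}
X Δ Z = {2,5,6,9,10,11}
Y Δ (X Δ Z) = {3,5,6,11}
Y ∩ Z = {3,10}
(Y Δ (X Δ Z)) ∪ (Y ∩ Z) = {3,5,6,10,11}
((Y Δ (X Δ Z)) ∪ (Y ∩ Z))ᶜ = {1,2,4,7,8,9}
(((Y Δ (X Δ Z)) ∪ (Y ∩ Z))ᶜ)ᶜ = {3,5,6,10,11}
(Yᶜ ∪ Z) ∩ (((Y Δ (X Δ Z)) ∪ (Y ∩ Z))ᶜ)ᶜ = {3,5,6,10,11}
Both equal {3,5,6,10,11}, so (Yᶜ ∪ Z) − ((Y Δ (Z Δ X)) ∪ (Z ∩ Y))ᶜ = (Yᶜ ∪ Z) ∩ (((Y Δ (X Δ Z)) ∪ (Y ∩ Z))ᶜ)ᶜ.

Yes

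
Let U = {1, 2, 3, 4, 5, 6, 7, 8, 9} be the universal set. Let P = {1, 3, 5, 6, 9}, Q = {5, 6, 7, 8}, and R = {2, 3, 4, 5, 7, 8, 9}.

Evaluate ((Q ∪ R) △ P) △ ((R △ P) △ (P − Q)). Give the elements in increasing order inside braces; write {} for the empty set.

Q ∪ R = {2, 3, 4, 5, 6, 7, 8, 9}
(Q ∪ R) △ P = {1, 2, 4, 7, 8}
R △ P = {1, 2, 4, 6, 7, 8}
P − Q = {1, 3, 9}
(R △ P) △ (P − Q) = {2, 3, 4, 6, 7, 8, 9}
((Q ∪ R) △ P) △ ((R △ P) △ (P − Q)) = {1, 3, 6, 9}

{1, 3, 6, 9}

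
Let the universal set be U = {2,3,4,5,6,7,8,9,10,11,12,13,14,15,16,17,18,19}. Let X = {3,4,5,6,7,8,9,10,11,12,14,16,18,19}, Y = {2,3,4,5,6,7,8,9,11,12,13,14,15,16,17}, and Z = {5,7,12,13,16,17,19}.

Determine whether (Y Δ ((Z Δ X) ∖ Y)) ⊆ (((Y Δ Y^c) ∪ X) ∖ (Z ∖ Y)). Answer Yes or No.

Yes

Z Δ X = {3,4,6,8,9,10,11,13,14,17,18}
(Z Δ X) ∖ Y = {10,18}
Y Δ ((Z Δ X) ∖ Y) = {2,3,4,5,6,7,8,9,10,11,12,13,14,15,16,17,18}
Y^c = {10,18,19}
Y Δ Y^c = {2,3,4,5,6,7,8,9,10,11,12,13,14,15,16,17,18,19}
(Y Δ Y^c) ∪ X = {2,3,4,5,6,7,8,9,10,11,12,13,14,15,16,17,18,19}
Z ∖ Y = {19}
((Y Δ Y^c) ∪ X) ∖ (Z ∖ Y) = {2,3,4,5,6,7,8,9,10,11,12,13,14,15,16,17,18}
Every element of {2,3,4,5,6,7,8,9,10,11,12,13,14,15,16,17,18} is in {2,3,4,5,6,7,8,9,10,11,12,13,14,15,16,17,18}, so Y Δ ((Z Δ X) ∖ Y) ⊆ ((Y Δ Y^c) ∪ X) ∖ (Z ∖ Y).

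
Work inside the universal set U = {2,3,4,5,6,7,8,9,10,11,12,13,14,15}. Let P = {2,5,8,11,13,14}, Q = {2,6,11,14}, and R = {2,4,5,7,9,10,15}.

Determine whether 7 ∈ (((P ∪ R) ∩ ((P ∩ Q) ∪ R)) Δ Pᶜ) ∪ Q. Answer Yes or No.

7 ∉ P and 7 ∈ R, so 7 ∈ P ∪ R
7 ∉ P and 7 ∉ Q, so 7 ∉ P ∩ Q
7 ∉ (P ∩ Q) and 7 ∈ R, so 7 ∈ (P ∩ Q) ∪ R
7 ∈ (P ∪ R) and 7 ∈ ((P ∩ Q) ∪ R), so 7 ∈ (P ∪ R) ∩ ((P ∩ Q) ∪ R)
7 ∉ P, so 7 ∈ Pᶜ
7 ∈ ((P ∪ R) ∩ ((P ∩ Q) ∪ R)) and 7 ∈ Pᶜ, so 7 ∉ ((P ∪ R) ∩ ((P ∩ Q) ∪ R)) Δ Pᶜ
7 ∉ (((P ∪ R) ∩ ((P ∩ Q) ∪ R)) Δ Pᶜ) and 7 ∉ Q, so 7 ∉ (((P ∪ R) ∩ ((P ∩ Q) ∪ R)) Δ Pᶜ) ∪ Q

No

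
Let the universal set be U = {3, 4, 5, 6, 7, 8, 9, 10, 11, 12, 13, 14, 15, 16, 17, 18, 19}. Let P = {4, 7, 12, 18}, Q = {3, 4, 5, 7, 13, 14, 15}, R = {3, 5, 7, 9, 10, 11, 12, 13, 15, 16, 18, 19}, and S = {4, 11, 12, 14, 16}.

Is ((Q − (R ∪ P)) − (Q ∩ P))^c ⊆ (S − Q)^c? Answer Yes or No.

R ∪ P = {3, 4, 5, 7, 9, 10, 11, 12, 13, 15, 16, 18, 19}
Q − (R ∪ P) = {14}
Q ∩ P = {4, 7}
(Q − (R ∪ P)) − (Q ∩ P) = {14}
((Q − (R ∪ P)) − (Q ∩ P))^c = {3, 4, 5, 6, 7, 8, 9, 10, 11, 12, 13, 15, 16, 17, 18, 19}
S − Q = {11, 12, 16}
(S − Q)^c = {3, 4, 5, 6, 7, 8, 9, 10, 13, 14, 15, 17, 18, 19}
11 ∈ ((Q − (R ∪ P)) − (Q ∩ P))^c but 11 ∉ (S − Q)^c, so the inclusion fails.

No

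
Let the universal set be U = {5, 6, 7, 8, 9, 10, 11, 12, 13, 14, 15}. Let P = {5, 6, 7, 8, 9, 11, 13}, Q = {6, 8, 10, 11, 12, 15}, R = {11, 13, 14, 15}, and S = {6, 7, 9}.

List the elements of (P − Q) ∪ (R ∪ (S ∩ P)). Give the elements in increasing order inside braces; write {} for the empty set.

P − Q = {5, 7, 9, 13}
S ∩ P = {6, 7, 9}
R ∪ (S ∩ P) = {6, 7, 9, 11, 13, 14, 15}
(P − Q) ∪ (R ∪ (S ∩ P)) = {5, 6, 7, 9, 11, 13, 14, 15}

{5, 6, 7, 9, 11, 13, 14, 15}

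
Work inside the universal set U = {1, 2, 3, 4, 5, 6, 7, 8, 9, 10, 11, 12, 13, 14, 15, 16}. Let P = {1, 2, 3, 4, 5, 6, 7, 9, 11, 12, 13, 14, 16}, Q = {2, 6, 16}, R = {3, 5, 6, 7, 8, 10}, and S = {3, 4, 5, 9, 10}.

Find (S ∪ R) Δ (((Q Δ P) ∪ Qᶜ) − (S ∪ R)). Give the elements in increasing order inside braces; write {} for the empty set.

{1, 3, 4, 5, 6, 7, 8, 9, 10, 11, 12, 13, 14, 15}

S ∪ R = {3, 4, 5, 6, 7, 8, 9, 10}
Q Δ P = {1, 3, 4, 5, 7, 9, 11, 12, 13, 14}
Qᶜ = {1, 3, 4, 5, 7, 8, 9, 10, 11, 12, 13, 14, 15}
(Q Δ P) ∪ Qᶜ = {1, 3, 4, 5, 7, 8, 9, 10, 11, 12, 13, 14, 15}
((Q Δ P) ∪ Qᶜ) − (S ∪ R) = {1, 11, 12, 13, 14, 15}
(S ∪ R) Δ (((Q Δ P) ∪ Qᶜ) − (S ∪ R)) = {1, 3, 4, 5, 6, 7, 8, 9, 10, 11, 12, 13, 14, 15}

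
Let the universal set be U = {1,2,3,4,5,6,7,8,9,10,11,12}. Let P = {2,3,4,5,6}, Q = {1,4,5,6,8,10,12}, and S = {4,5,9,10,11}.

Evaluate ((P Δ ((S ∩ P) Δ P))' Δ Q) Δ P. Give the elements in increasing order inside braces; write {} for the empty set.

S ∩ P = {4,5}
(S ∩ P) Δ P = {2,3,6}
P Δ ((S ∩ P) Δ P) = {4,5}
(P Δ ((S ∩ P) Δ P))' = {1,2,3,6,7,8,9,10,11,12}
(P Δ ((S ∩ P) Δ P))' Δ Q = {2,3,4,5,7,9,11}
((P Δ ((S ∩ P) Δ P))' Δ Q) Δ P = {6,7,9,11}

{6,7,9,11}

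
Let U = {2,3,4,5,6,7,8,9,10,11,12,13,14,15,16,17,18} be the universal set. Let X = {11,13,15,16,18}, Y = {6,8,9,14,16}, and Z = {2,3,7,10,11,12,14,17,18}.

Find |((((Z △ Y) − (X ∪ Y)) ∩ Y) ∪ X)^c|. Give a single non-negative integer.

12

Z △ Y = {2,3,6,7,8,9,10,11,12,16,17,18}
X ∪ Y = {6,8,9,11,13,14,15,16,18}
(Z △ Y) − (X ∪ Y) = {2,3,7,10,12,17}
((Z △ Y) − (X ∪ Y)) ∩ Y = {}
(((Z △ Y) − (X ∪ Y)) ∩ Y) ∪ X = {11,13,15,16,18}
((((Z △ Y) − (X ∪ Y)) ∩ Y) ∪ X)^c = {2,3,4,5,6,7,8,9,10,12,14,17}
|((((Z △ Y) − (X ∪ Y)) ∩ Y) ∪ X)^c| = 12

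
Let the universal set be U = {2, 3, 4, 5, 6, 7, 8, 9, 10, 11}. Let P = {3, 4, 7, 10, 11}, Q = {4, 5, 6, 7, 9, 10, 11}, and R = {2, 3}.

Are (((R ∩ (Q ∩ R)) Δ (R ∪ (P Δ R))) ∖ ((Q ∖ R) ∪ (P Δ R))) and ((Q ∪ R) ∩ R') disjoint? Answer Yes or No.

Q ∩ R = {}
R ∩ (Q ∩ R) = {}
P Δ R = {2, 4, 7, 10, 11}
R ∪ (P Δ R) = {2, 3, 4, 7, 10, 11}
(R ∩ (Q ∩ R)) Δ (R ∪ (P Δ R)) = {2, 3, 4, 7, 10, 11}
Q ∖ R = {4, 5, 6, 7, 9, 10, 11}
(Q ∖ R) ∪ (P Δ R) = {2, 4, 5, 6, 7, 9, 10, 11}
((R ∩ (Q ∩ R)) Δ (R ∪ (P Δ R))) ∖ ((Q ∖ R) ∪ (P Δ R)) = {3}
Q ∪ R = {2, 3, 4, 5, 6, 7, 9, 10, 11}
R' = {4, 5, 6, 7, 8, 9, 10, 11}
(Q ∪ R) ∩ R' = {4, 5, 6, 7, 9, 10, 11}
{3} and {4, 5, 6, 7, 9, 10, 11} share no elements.

Yes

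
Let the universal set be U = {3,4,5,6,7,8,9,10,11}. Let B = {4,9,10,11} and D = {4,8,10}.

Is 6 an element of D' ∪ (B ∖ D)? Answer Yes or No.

Yes

6 ∉ D, so 6 ∈ D'
6 ∉ B and 6 ∉ D, so 6 ∉ B ∖ D
6 ∈ D' and 6 ∉ (B ∖ D), so 6 ∈ D' ∪ (B ∖ D)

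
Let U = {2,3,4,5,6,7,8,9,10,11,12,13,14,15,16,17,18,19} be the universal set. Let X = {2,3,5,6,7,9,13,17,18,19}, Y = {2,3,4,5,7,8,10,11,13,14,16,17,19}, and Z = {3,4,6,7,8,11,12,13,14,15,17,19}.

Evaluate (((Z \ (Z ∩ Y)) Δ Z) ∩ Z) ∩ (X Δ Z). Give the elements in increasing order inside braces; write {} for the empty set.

{4,8,11,14}

Z ∩ Y = {3,4,7,8,11,13,14,17,19}
Z \ (Z ∩ Y) = {6,12,15}
(Z \ (Z ∩ Y)) Δ Z = {3,4,7,8,11,13,14,17,19}
((Z \ (Z ∩ Y)) Δ Z) ∩ Z = {3,4,7,8,11,13,14,17,19}
X Δ Z = {2,4,5,8,9,11,12,14,15,18}
(((Z \ (Z ∩ Y)) Δ Z) ∩ Z) ∩ (X Δ Z) = {4,8,11,14}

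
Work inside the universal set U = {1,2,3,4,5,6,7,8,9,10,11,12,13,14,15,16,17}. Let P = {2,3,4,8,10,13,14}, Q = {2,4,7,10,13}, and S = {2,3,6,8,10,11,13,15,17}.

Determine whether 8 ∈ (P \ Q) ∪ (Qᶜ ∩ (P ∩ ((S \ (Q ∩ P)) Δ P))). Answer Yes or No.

8 ∈ P and 8 ∉ Q, so 8 ∈ P \ Q
8 ∉ Q, so 8 ∈ Qᶜ
8 ∉ Q and 8 ∈ P, so 8 ∉ Q ∩ P
8 ∈ S and 8 ∉ (Q ∩ P), so 8 ∈ S \ (Q ∩ P)
8 ∈ (S \ (Q ∩ P)) and 8 ∈ P, so 8 ∉ (S \ (Q ∩ P)) Δ P
8 ∈ P and 8 ∉ ((S \ (Q ∩ P)) Δ P), so 8 ∉ P ∩ ((S \ (Q ∩ P)) Δ P)
8 ∈ Qᶜ and 8 ∉ (P ∩ ((S \ (Q ∩ P)) Δ P)), so 8 ∉ Qᶜ ∩ (P ∩ ((S \ (Q ∩ P)) Δ P))
8 ∈ (P \ Q) and 8 ∉ (Qᶜ ∩ (P ∩ ((S \ (Q ∩ P)) Δ P))), so 8 ∈ (P \ Q) ∪ (Qᶜ ∩ (P ∩ ((S \ (Q ∩ P)) Δ P)))

Yes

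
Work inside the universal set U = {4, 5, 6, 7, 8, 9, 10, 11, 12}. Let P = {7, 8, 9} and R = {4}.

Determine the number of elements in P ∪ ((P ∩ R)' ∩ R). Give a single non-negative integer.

4

P ∩ R = {}
(P ∩ R)' = {4, 5, 6, 7, 8, 9, 10, 11, 12}
(P ∩ R)' ∩ R = {4}
P ∪ ((P ∩ R)' ∩ R) = {4, 7, 8, 9}
|P ∪ ((P ∩ R)' ∩ R)| = 4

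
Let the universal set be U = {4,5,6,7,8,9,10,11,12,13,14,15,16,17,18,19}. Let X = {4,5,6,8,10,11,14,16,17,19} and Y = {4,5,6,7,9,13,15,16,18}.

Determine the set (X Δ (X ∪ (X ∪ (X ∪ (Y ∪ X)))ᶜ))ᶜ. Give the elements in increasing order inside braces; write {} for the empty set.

{4,5,6,7,8,9,10,11,13,14,15,16,17,18,19}

Y ∪ X = {4,5,6,7,8,9,10,11,13,14,15,16,17,18,19}
X ∪ (Y ∪ X) = {4,5,6,7,8,9,10,11,13,14,15,16,17,18,19}
X ∪ (X ∪ (Y ∪ X)) = {4,5,6,7,8,9,10,11,13,14,15,16,17,18,19}
(X ∪ (X ∪ (Y ∪ X)))ᶜ = {12}
X ∪ (X ∪ (X ∪ (Y ∪ X)))ᶜ = {4,5,6,8,10,11,12,14,16,17,19}
X Δ (X ∪ (X ∪ (X ∪ (Y ∪ X)))ᶜ) = {12}
(X Δ (X ∪ (X ∪ (X ∪ (Y ∪ X)))ᶜ))ᶜ = {4,5,6,7,8,9,10,11,13,14,15,16,17,18,19}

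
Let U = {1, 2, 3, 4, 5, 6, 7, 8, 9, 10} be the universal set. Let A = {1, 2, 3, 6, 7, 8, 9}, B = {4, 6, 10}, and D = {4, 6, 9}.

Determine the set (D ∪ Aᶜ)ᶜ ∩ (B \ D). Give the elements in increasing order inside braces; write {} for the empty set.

Aᶜ = {4, 5, 10}
D ∪ Aᶜ = {4, 5, 6, 9, 10}
(D ∪ Aᶜ)ᶜ = {1, 2, 3, 7, 8}
B \ D = {10}
(D ∪ Aᶜ)ᶜ ∩ (B \ D) = {}

{}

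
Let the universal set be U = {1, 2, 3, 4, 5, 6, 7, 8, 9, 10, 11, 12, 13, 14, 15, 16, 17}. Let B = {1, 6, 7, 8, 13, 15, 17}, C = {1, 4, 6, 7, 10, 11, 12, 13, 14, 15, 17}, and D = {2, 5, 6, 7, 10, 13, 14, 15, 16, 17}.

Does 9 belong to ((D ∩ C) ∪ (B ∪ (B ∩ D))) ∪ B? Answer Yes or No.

9 ∉ D and 9 ∉ C, so 9 ∉ D ∩ C
9 ∉ B and 9 ∉ D, so 9 ∉ B ∩ D
9 ∉ B and 9 ∉ (B ∩ D), so 9 ∉ B ∪ (B ∩ D)
9 ∉ (D ∩ C) and 9 ∉ (B ∪ (B ∩ D)), so 9 ∉ (D ∩ C) ∪ (B ∪ (B ∩ D))
9 ∉ ((D ∩ C) ∪ (B ∪ (B ∩ D))) and 9 ∉ B, so 9 ∉ ((D ∩ C) ∪ (B ∪ (B ∩ D))) ∪ B

No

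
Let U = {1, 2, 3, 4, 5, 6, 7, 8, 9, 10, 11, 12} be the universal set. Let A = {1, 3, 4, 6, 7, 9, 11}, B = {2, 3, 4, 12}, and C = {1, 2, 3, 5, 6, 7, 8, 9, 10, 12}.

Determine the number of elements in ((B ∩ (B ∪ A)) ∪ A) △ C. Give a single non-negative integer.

5

B ∪ A = {1, 2, 3, 4, 6, 7, 9, 11, 12}
B ∩ (B ∪ A) = {2, 3, 4, 12}
(B ∩ (B ∪ A)) ∪ A = {1, 2, 3, 4, 6, 7, 9, 11, 12}
((B ∩ (B ∪ A)) ∪ A) △ C = {4, 5, 8, 10, 11}
|((B ∩ (B ∪ A)) ∪ A) △ C| = 5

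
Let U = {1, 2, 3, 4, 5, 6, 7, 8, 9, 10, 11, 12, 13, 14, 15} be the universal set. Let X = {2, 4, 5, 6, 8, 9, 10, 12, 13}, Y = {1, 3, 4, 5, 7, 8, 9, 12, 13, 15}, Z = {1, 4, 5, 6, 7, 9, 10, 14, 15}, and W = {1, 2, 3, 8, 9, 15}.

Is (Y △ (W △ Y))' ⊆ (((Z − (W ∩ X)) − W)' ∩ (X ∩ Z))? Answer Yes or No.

W △ Y = {2, 4, 5, 7, 12, 13}
Y △ (W △ Y) = {1, 2, 3, 8, 9, 15}
(Y △ (W △ Y))' = {4, 5, 6, 7, 10, 11, 12, 13, 14}
W ∩ X = {2, 8, 9}
Z − (W ∩ X) = {1, 4, 5, 6, 7, 10, 14, 15}
(Z − (W ∩ X)) − W = {4, 5, 6, 7, 10, 14}
((Z − (W ∩ X)) − W)' = {1, 2, 3, 8, 9, 11, 12, 13, 15}
X ∩ Z = {4, 5, 6, 9, 10}
((Z − (W ∩ X)) − W)' ∩ (X ∩ Z) = {9}
4 ∈ (Y △ (W △ Y))' but 4 ∉ ((Z − (W ∩ X)) − W)' ∩ (X ∩ Z), so the inclusion fails.

No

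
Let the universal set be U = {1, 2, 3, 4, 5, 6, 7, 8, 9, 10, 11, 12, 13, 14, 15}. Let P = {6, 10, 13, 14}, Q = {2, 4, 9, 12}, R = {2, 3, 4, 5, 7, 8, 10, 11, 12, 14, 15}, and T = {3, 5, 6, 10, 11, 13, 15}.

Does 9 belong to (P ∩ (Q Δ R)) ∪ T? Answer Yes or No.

No

9 ∈ Q and 9 ∉ R, so 9 ∈ Q Δ R
9 ∉ P and 9 ∈ (Q Δ R), so 9 ∉ P ∩ (Q Δ R)
9 ∉ (P ∩ (Q Δ R)) and 9 ∉ T, so 9 ∉ (P ∩ (Q Δ R)) ∪ T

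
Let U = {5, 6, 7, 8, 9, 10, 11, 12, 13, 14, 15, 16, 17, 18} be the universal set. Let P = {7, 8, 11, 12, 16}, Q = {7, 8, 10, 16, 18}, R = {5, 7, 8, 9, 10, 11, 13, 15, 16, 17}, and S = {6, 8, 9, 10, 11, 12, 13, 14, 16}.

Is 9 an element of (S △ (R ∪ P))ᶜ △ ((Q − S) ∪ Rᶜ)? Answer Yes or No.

9 ∈ R and 9 ∉ P, so 9 ∈ R ∪ P
9 ∈ S and 9 ∈ (R ∪ P), so 9 ∉ S △ (R ∪ P)
9 ∈ (S △ (R ∪ P))ᶜ since 9 ∉ (S △ (R ∪ P))
9 ∉ Q and 9 ∈ S, so 9 ∉ Q − S
9 ∈ R, so 9 ∉ Rᶜ
9 ∉ (Q − S) and 9 ∉ Rᶜ, so 9 ∉ (Q − S) ∪ Rᶜ
9 ∈ (S △ (R ∪ P))ᶜ and 9 ∉ ((Q − S) ∪ Rᶜ), so 9 ∈ (S △ (R ∪ P))ᶜ △ ((Q − S) ∪ Rᶜ)

Yes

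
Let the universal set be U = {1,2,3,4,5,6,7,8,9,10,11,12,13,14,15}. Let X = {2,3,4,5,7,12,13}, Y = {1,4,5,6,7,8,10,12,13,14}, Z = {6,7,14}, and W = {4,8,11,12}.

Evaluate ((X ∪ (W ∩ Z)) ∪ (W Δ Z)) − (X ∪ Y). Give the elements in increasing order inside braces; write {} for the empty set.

{11}

W ∩ Z = {}
X ∪ (W ∩ Z) = {2,3,4,5,7,12,13}
W Δ Z = {4,6,7,8,11,12,14}
(X ∪ (W ∩ Z)) ∪ (W Δ Z) = {2,3,4,5,6,7,8,11,12,13,14}
X ∪ Y = {1,2,3,4,5,6,7,8,10,12,13,14}
((X ∪ (W ∩ Z)) ∪ (W Δ Z)) − (X ∪ Y) = {11}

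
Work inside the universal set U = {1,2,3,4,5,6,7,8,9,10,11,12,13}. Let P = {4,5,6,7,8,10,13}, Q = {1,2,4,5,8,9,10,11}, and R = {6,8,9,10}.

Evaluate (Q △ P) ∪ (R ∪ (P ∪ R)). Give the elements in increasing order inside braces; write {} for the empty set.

{1,2,4,5,6,7,8,9,10,11,13}

Q △ P = {1,2,6,7,9,11,13}
P ∪ R = {4,5,6,7,8,9,10,13}
R ∪ (P ∪ R) = {4,5,6,7,8,9,10,13}
(Q △ P) ∪ (R ∪ (P ∪ R)) = {1,2,4,5,6,7,8,9,10,11,13}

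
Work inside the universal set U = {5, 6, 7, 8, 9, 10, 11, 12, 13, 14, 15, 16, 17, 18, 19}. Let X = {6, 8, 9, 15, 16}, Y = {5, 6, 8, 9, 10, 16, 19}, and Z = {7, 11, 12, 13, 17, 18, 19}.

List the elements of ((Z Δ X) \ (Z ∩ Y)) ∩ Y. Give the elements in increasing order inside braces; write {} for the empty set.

Z Δ X = {6, 7, 8, 9, 11, 12, 13, 15, 16, 17, 18, 19}
Z ∩ Y = {19}
(Z Δ X) \ (Z ∩ Y) = {6, 7, 8, 9, 11, 12, 13, 15, 16, 17, 18}
((Z Δ X) \ (Z ∩ Y)) ∩ Y = {6, 8, 9, 16}

{6, 8, 9, 16}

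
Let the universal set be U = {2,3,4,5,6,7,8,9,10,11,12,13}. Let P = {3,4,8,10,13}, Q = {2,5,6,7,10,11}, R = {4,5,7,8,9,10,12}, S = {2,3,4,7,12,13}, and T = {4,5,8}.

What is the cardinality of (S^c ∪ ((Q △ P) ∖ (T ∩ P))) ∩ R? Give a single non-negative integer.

S^c = {5,6,8,9,10,11}
Q △ P = {2,3,4,5,6,7,8,11,13}
T ∩ P = {4,8}
(Q △ P) ∖ (T ∩ P) = {2,3,5,6,7,11,13}
S^c ∪ ((Q △ P) ∖ (T ∩ P)) = {2,3,5,6,7,8,9,10,11,13}
(S^c ∪ ((Q △ P) ∖ (T ∩ P))) ∩ R = {5,7,8,9,10}
|(S^c ∪ ((Q △ P) ∖ (T ∩ P))) ∩ R| = 5

5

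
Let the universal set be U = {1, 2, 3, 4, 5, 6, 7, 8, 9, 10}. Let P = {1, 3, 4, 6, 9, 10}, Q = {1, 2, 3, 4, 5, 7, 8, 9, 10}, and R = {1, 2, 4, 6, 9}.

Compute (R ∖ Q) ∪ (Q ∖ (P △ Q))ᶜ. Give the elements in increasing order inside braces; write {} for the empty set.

R ∖ Q = {6}
P △ Q = {2, 5, 6, 7, 8}
Q ∖ (P △ Q) = {1, 3, 4, 9, 10}
(Q ∖ (P △ Q))ᶜ = {2, 5, 6, 7, 8}
(R ∖ Q) ∪ (Q ∖ (P △ Q))ᶜ = {2, 5, 6, 7, 8}

{2, 5, 6, 7, 8}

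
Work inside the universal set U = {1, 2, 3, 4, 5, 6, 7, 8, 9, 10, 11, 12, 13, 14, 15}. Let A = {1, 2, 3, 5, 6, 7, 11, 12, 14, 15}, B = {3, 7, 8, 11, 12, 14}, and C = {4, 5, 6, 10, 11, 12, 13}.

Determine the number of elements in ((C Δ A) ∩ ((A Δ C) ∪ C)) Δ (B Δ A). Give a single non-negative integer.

9

C Δ A = {1, 2, 3, 4, 7, 10, 13, 14, 15}
A Δ C = {1, 2, 3, 4, 7, 10, 13, 14, 15}
(A Δ C) ∪ C = {1, 2, 3, 4, 5, 6, 7, 10, 11, 12, 13, 14, 15}
(C Δ A) ∩ ((A Δ C) ∪ C) = {1, 2, 3, 4, 7, 10, 13, 14, 15}
B Δ A = {1, 2, 5, 6, 8, 15}
((C Δ A) ∩ ((A Δ C) ∪ C)) Δ (B Δ A) = {3, 4, 5, 6, 7, 8, 10, 13, 14}
|((C Δ A) ∩ ((A Δ C) ∪ C)) Δ (B Δ A)| = 9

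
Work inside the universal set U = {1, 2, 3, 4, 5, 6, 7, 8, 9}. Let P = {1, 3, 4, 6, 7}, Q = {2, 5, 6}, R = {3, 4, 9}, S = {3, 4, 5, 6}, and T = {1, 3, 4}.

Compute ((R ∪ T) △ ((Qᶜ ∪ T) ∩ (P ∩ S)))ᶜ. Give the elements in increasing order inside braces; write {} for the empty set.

R ∪ T = {1, 3, 4, 9}
Qᶜ = {1, 3, 4, 7, 8, 9}
Qᶜ ∪ T = {1, 3, 4, 7, 8, 9}
P ∩ S = {3, 4, 6}
(Qᶜ ∪ T) ∩ (P ∩ S) = {3, 4}
(R ∪ T) △ ((Qᶜ ∪ T) ∩ (P ∩ S)) = {1, 9}
((R ∪ T) △ ((Qᶜ ∪ T) ∩ (P ∩ S)))ᶜ = {2, 3, 4, 5, 6, 7, 8}

{2, 3, 4, 5, 6, 7, 8}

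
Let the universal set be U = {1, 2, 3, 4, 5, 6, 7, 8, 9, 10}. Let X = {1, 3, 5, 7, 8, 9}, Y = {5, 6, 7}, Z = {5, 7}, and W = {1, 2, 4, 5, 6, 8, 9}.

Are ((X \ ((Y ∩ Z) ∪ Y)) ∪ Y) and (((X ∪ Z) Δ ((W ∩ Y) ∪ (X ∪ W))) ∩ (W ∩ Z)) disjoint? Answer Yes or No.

Y ∩ Z = {5, 7}
(Y ∩ Z) ∪ Y = {5, 6, 7}
X \ ((Y ∩ Z) ∪ Y) = {1, 3, 8, 9}
(X \ ((Y ∩ Z) ∪ Y)) ∪ Y = {1, 3, 5, 6, 7, 8, 9}
X ∪ Z = {1, 3, 5, 7, 8, 9}
W ∩ Y = {5, 6}
X ∪ W = {1, 2, 3, 4, 5, 6, 7, 8, 9}
(W ∩ Y) ∪ (X ∪ W) = {1, 2, 3, 4, 5, 6, 7, 8, 9}
(X ∪ Z) Δ ((W ∩ Y) ∪ (X ∪ W)) = {2, 4, 6}
W ∩ Z = {5}
((X ∪ Z) Δ ((W ∩ Y) ∪ (X ∪ W))) ∩ (W ∩ Z) = {}
{1, 3, 5, 6, 7, 8, 9} and {} share no elements.

Yes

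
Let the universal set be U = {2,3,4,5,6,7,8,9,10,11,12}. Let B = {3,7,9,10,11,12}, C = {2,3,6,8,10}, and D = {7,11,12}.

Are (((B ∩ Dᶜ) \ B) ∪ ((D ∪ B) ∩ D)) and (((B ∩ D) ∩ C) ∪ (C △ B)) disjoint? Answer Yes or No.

No

Dᶜ = {2,3,4,5,6,8,9,10}
B ∩ Dᶜ = {3,9,10}
(B ∩ Dᶜ) \ B = {}
D ∪ B = {3,7,9,10,11,12}
(D ∪ B) ∩ D = {7,11,12}
((B ∩ Dᶜ) \ B) ∪ ((D ∪ B) ∩ D) = {7,11,12}
B ∩ D = {7,11,12}
(B ∩ D) ∩ C = {}
C △ B = {2,6,7,8,9,11,12}
((B ∩ D) ∩ C) ∪ (C △ B) = {2,6,7,8,9,11,12}
7 lies in both, so they are not disjoint.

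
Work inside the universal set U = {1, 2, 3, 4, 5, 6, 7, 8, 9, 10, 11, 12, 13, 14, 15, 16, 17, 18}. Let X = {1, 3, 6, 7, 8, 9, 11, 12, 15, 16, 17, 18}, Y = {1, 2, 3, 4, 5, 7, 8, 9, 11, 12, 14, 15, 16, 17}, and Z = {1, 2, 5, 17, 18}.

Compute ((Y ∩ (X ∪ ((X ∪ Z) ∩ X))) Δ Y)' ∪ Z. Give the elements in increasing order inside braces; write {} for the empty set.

{1, 2, 3, 5, 6, 7, 8, 9, 10, 11, 12, 13, 15, 16, 17, 18}

X ∪ Z = {1, 2, 3, 5, 6, 7, 8, 9, 11, 12, 15, 16, 17, 18}
(X ∪ Z) ∩ X = {1, 3, 6, 7, 8, 9, 11, 12, 15, 16, 17, 18}
X ∪ ((X ∪ Z) ∩ X) = {1, 3, 6, 7, 8, 9, 11, 12, 15, 16, 17, 18}
Y ∩ (X ∪ ((X ∪ Z) ∩ X)) = {1, 3, 7, 8, 9, 11, 12, 15, 16, 17}
(Y ∩ (X ∪ ((X ∪ Z) ∩ X))) Δ Y = {2, 4, 5, 14}
((Y ∩ (X ∪ ((X ∪ Z) ∩ X))) Δ Y)' = {1, 3, 6, 7, 8, 9, 10, 11, 12, 13, 15, 16, 17, 18}
((Y ∩ (X ∪ ((X ∪ Z) ∩ X))) Δ Y)' ∪ Z = {1, 2, 3, 5, 6, 7, 8, 9, 10, 11, 12, 13, 15, 16, 17, 18}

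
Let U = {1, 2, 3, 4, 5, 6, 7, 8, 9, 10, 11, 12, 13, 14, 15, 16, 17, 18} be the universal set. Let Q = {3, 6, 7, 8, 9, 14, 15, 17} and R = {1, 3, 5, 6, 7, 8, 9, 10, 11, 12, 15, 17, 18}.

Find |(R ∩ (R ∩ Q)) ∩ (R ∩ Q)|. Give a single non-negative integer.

R ∩ Q = {3, 6, 7, 8, 9, 15, 17}
R ∩ (R ∩ Q) = {3, 6, 7, 8, 9, 15, 17}
(R ∩ (R ∩ Q)) ∩ (R ∩ Q) = {3, 6, 7, 8, 9, 15, 17}
|(R ∩ (R ∩ Q)) ∩ (R ∩ Q)| = 7

7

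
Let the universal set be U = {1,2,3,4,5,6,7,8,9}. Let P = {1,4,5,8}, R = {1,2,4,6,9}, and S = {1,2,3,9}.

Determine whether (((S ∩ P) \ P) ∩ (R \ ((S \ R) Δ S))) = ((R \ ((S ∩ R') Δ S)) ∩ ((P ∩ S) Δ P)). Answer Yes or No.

S ∩ P = {1}
(S ∩ P) \ P = {}
S \ R = {3}
(S \ R) Δ S = {1,2,9}
R \ ((S \ R) Δ S) = {4,6}
((S ∩ P) \ P) ∩ (R \ ((S \ R) Δ S)) = {}
R' = {3,5,7,8}
S ∩ R' = {3}
(S ∩ R') Δ S = {1,2,9}
R \ ((S ∩ R') Δ S) = {4,6}
P ∩ S = {1}
(P ∩ S) Δ P = {4,5,8}
(R \ ((S ∩ R') Δ S)) ∩ ((P ∩ S) Δ P) = {4}
4 ∈ (R \ ((S ∩ R') Δ S)) ∩ ((P ∩ S) Δ P) but 4 ∉ ((S ∩ P) \ P) ∩ (R \ ((S \ R) Δ S)), so they differ.

No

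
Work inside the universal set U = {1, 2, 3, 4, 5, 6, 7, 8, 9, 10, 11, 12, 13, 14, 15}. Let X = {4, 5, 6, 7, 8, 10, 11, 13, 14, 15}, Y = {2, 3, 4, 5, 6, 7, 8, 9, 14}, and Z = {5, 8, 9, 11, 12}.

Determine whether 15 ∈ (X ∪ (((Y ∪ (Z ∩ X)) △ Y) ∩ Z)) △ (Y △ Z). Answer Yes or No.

15 ∉ Z and 15 ∈ X, so 15 ∉ Z ∩ X
15 ∉ Y and 15 ∉ (Z ∩ X), so 15 ∉ Y ∪ (Z ∩ X)
15 ∉ (Y ∪ (Z ∩ X)) and 15 ∉ Y, so 15 ∉ (Y ∪ (Z ∩ X)) △ Y
15 ∉ ((Y ∪ (Z ∩ X)) △ Y) and 15 ∉ Z, so 15 ∉ ((Y ∪ (Z ∩ X)) △ Y) ∩ Z
15 ∈ X and 15 ∉ (((Y ∪ (Z ∩ X)) △ Y) ∩ Z), so 15 ∈ X ∪ (((Y ∪ (Z ∩ X)) △ Y) ∩ Z)
15 ∉ Y and 15 ∉ Z, so 15 ∉ Y △ Z
15 ∈ (X ∪ (((Y ∪ (Z ∩ X)) △ Y) ∩ Z)) and 15 ∉ (Y △ Z), so 15 ∈ (X ∪ (((Y ∪ (Z ∩ X)) △ Y) ∩ Z)) △ (Y △ Z)

Yes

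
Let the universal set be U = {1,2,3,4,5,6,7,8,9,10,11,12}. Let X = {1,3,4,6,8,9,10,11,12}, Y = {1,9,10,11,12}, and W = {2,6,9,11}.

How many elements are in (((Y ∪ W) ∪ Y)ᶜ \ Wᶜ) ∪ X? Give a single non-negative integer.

9

Y ∪ W = {1,2,6,9,10,11,12}
(Y ∪ W) ∪ Y = {1,2,6,9,10,11,12}
((Y ∪ W) ∪ Y)ᶜ = {3,4,5,7,8}
Wᶜ = {1,3,4,5,7,8,10,12}
((Y ∪ W) ∪ Y)ᶜ \ Wᶜ = {}
(((Y ∪ W) ∪ Y)ᶜ \ Wᶜ) ∪ X = {1,3,4,6,8,9,10,11,12}
|(((Y ∪ W) ∪ Y)ᶜ \ Wᶜ) ∪ X| = 9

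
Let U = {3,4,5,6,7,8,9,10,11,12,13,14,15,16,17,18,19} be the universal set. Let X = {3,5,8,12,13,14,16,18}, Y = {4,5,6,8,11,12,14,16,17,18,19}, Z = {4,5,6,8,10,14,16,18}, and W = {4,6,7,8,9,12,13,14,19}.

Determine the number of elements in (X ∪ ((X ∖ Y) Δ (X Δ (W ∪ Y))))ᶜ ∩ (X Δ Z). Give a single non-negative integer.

1

X ∖ Y = {3,13}
W ∪ Y = {4,5,6,7,8,9,11,12,13,14,16,17,18,19}
X Δ (W ∪ Y) = {3,4,6,7,9,11,17,19}
(X ∖ Y) Δ (X Δ (W ∪ Y)) = {4,6,7,9,11,13,17,19}
X ∪ ((X ∖ Y) Δ (X Δ (W ∪ Y))) = {3,4,5,6,7,8,9,11,12,13,14,16,17,18,19}
(X ∪ ((X ∖ Y) Δ (X Δ (W ∪ Y))))ᶜ = {10,15}
X Δ Z = {3,4,6,10,12,13}
(X ∪ ((X ∖ Y) Δ (X Δ (W ∪ Y))))ᶜ ∩ (X Δ Z) = {10}
|(X ∪ ((X ∖ Y) Δ (X Δ (W ∪ Y))))ᶜ ∩ (X Δ Z)| = 1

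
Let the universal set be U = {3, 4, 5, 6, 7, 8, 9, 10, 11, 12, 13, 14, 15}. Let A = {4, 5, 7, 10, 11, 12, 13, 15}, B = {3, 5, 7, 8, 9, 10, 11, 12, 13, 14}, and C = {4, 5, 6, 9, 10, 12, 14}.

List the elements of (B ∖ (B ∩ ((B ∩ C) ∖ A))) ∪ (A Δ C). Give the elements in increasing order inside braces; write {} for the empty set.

B ∩ C = {5, 9, 10, 12, 14}
(B ∩ C) ∖ A = {9, 14}
B ∩ ((B ∩ C) ∖ A) = {9, 14}
B ∖ (B ∩ ((B ∩ C) ∖ A)) = {3, 5, 7, 8, 10, 11, 12, 13}
A Δ C = {6, 7, 9, 11, 13, 14, 15}
(B ∖ (B ∩ ((B ∩ C) ∖ A))) ∪ (A Δ C) = {3, 5, 6, 7, 8, 9, 10, 11, 12, 13, 14, 15}

{3, 5, 6, 7, 8, 9, 10, 11, 12, 13, 14, 15}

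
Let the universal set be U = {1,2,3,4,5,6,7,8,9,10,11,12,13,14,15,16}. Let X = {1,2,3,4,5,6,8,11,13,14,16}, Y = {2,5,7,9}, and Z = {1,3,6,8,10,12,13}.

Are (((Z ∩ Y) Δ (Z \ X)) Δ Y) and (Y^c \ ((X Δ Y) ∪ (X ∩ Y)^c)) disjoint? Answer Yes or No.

Z ∩ Y = {}
Z \ X = {10,12}
(Z ∩ Y) Δ (Z \ X) = {10,12}
((Z ∩ Y) Δ (Z \ X)) Δ Y = {2,5,7,9,10,12}
Y^c = {1,3,4,6,8,10,11,12,13,14,15,16}
X Δ Y = {1,3,4,6,7,8,9,11,13,14,16}
X ∩ Y = {2,5}
(X ∩ Y)^c = {1,3,4,6,7,8,9,10,11,12,13,14,15,16}
(X Δ Y) ∪ (X ∩ Y)^c = {1,3,4,6,7,8,9,10,11,12,13,14,15,16}
Y^c \ ((X Δ Y) ∪ (X ∩ Y)^c) = {}
{2,5,7,9,10,12} and {} share no elements.

Yes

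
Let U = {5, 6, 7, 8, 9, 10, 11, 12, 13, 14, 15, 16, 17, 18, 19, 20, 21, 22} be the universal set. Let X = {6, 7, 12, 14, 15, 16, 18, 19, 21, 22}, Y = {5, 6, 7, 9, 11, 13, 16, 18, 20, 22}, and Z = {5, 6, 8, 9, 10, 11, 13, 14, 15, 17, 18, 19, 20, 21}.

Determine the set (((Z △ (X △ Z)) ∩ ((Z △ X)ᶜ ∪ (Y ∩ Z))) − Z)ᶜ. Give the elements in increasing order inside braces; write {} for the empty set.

X △ Z = {5, 7, 8, 9, 10, 11, 12, 13, 16, 17, 20, 22}
Z △ (X △ Z) = {6, 7, 12, 14, 15, 16, 18, 19, 21, 22}
Z △ X = {5, 7, 8, 9, 10, 11, 12, 13, 16, 17, 20, 22}
(Z △ X)ᶜ = {6, 14, 15, 18, 19, 21}
Y ∩ Z = {5, 6, 9, 11, 13, 18, 20}
(Z △ X)ᶜ ∪ (Y ∩ Z) = {5, 6, 9, 11, 13, 14, 15, 18, 19, 20, 21}
(Z △ (X △ Z)) ∩ ((Z △ X)ᶜ ∪ (Y ∩ Z)) = {6, 14, 15, 18, 19, 21}
((Z △ (X △ Z)) ∩ ((Z △ X)ᶜ ∪ (Y ∩ Z))) − Z = {}
(((Z △ (X △ Z)) ∩ ((Z △ X)ᶜ ∪ (Y ∩ Z))) − Z)ᶜ = {5, 6, 7, 8, 9, 10, 11, 12, 13, 14, 15, 16, 17, 18, 19, 20, 21, 22}

{5, 6, 7, 8, 9, 10, 11, 12, 13, 14, 15, 16, 17, 18, 19, 20, 21, 22}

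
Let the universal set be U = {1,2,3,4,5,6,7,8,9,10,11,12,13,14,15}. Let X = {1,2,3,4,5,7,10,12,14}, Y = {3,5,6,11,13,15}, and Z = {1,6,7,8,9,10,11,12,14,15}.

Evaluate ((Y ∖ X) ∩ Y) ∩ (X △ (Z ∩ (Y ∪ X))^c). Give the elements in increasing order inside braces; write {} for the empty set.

{13}

Y ∖ X = {6,11,13,15}
(Y ∖ X) ∩ Y = {6,11,13,15}
Y ∪ X = {1,2,3,4,5,6,7,10,11,12,13,14,15}
Z ∩ (Y ∪ X) = {1,6,7,10,11,12,14,15}
(Z ∩ (Y ∪ X))^c = {2,3,4,5,8,9,13}
X △ (Z ∩ (Y ∪ X))^c = {1,7,8,9,10,12,13,14}
((Y ∖ X) ∩ Y) ∩ (X △ (Z ∩ (Y ∪ X))^c) = {13}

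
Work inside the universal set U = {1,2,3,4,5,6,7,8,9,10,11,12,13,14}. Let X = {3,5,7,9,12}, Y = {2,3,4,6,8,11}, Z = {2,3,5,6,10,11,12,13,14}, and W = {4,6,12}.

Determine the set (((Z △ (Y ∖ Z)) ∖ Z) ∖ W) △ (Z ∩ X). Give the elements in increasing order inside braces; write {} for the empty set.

{3,5,8,12}

Y ∖ Z = {4,8}
Z △ (Y ∖ Z) = {2,3,4,5,6,8,10,11,12,13,14}
(Z △ (Y ∖ Z)) ∖ Z = {4,8}
((Z △ (Y ∖ Z)) ∖ Z) ∖ W = {8}
Z ∩ X = {3,5,12}
(((Z △ (Y ∖ Z)) ∖ Z) ∖ W) △ (Z ∩ X) = {3,5,8,12}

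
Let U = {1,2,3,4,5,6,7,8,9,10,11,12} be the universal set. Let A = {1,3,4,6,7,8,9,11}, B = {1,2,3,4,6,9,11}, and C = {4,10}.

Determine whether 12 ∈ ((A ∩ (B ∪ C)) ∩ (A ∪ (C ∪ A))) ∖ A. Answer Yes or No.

No

12 ∉ B and 12 ∉ C, so 12 ∉ B ∪ C
12 ∉ A and 12 ∉ (B ∪ C), so 12 ∉ A ∩ (B ∪ C)
12 ∉ C and 12 ∉ A, so 12 ∉ C ∪ A
12 ∉ A and 12 ∉ (C ∪ A), so 12 ∉ A ∪ (C ∪ A)
12 ∉ (A ∩ (B ∪ C)) and 12 ∉ (A ∪ (C ∪ A)), so 12 ∉ (A ∩ (B ∪ C)) ∩ (A ∪ (C ∪ A))
12 ∉ ((A ∩ (B ∪ C)) ∩ (A ∪ (C ∪ A))) and 12 ∉ A, so 12 ∉ ((A ∩ (B ∪ C)) ∩ (A ∪ (C ∪ A))) ∖ A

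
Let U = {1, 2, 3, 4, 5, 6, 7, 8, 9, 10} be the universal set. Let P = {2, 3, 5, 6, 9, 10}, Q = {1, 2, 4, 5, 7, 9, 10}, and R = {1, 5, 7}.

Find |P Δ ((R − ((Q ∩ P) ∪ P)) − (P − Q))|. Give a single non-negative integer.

8

Q ∩ P = {2, 5, 9, 10}
(Q ∩ P) ∪ P = {2, 3, 5, 6, 9, 10}
R − ((Q ∩ P) ∪ P) = {1, 7}
P − Q = {3, 6}
(R − ((Q ∩ P) ∪ P)) − (P − Q) = {1, 7}
P Δ ((R − ((Q ∩ P) ∪ P)) − (P − Q)) = {1, 2, 3, 5, 6, 7, 9, 10}
|P Δ ((R − ((Q ∩ P) ∪ P)) − (P − Q))| = 8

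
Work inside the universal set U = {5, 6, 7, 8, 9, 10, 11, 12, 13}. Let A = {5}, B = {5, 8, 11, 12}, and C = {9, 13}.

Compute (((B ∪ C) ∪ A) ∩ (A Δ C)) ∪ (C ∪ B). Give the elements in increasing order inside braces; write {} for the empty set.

{5, 8, 9, 11, 12, 13}

B ∪ C = {5, 8, 9, 11, 12, 13}
(B ∪ C) ∪ A = {5, 8, 9, 11, 12, 13}
A Δ C = {5, 9, 13}
((B ∪ C) ∪ A) ∩ (A Δ C) = {5, 9, 13}
C ∪ B = {5, 8, 9, 11, 12, 13}
(((B ∪ C) ∪ A) ∩ (A Δ C)) ∪ (C ∪ B) = {5, 8, 9, 11, 12, 13}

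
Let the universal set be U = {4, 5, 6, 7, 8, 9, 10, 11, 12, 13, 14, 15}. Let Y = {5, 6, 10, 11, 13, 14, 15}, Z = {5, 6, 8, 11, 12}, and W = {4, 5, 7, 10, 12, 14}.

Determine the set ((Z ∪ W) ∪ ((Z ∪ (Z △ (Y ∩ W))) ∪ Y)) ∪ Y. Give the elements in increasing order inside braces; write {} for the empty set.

{4, 5, 6, 7, 8, 10, 11, 12, 13, 14, 15}

Z ∪ W = {4, 5, 6, 7, 8, 10, 11, 12, 14}
Y ∩ W = {5, 10, 14}
Z △ (Y ∩ W) = {6, 8, 10, 11, 12, 14}
Z ∪ (Z △ (Y ∩ W)) = {5, 6, 8, 10, 11, 12, 14}
(Z ∪ (Z △ (Y ∩ W))) ∪ Y = {5, 6, 8, 10, 11, 12, 13, 14, 15}
(Z ∪ W) ∪ ((Z ∪ (Z △ (Y ∩ W))) ∪ Y) = {4, 5, 6, 7, 8, 10, 11, 12, 13, 14, 15}
((Z ∪ W) ∪ ((Z ∪ (Z △ (Y ∩ W))) ∪ Y)) ∪ Y = {4, 5, 6, 7, 8, 10, 11, 12, 13, 14, 15}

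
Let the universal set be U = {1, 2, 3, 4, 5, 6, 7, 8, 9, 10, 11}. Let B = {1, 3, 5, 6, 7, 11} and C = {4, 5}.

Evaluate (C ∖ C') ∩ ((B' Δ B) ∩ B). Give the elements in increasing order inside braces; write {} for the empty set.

C' = {1, 2, 3, 6, 7, 8, 9, 10, 11}
C ∖ C' = {4, 5}
B' = {2, 4, 8, 9, 10}
B' Δ B = {1, 2, 3, 4, 5, 6, 7, 8, 9, 10, 11}
(B' Δ B) ∩ B = {1, 3, 5, 6, 7, 11}
(C ∖ C') ∩ ((B' Δ B) ∩ B) = {5}

{5}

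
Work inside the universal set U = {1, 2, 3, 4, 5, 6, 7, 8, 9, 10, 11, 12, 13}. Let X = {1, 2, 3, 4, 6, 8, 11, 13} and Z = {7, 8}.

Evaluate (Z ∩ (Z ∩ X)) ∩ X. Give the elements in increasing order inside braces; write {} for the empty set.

{8}

Z ∩ X = {8}
Z ∩ (Z ∩ X) = {8}
(Z ∩ (Z ∩ X)) ∩ X = {8}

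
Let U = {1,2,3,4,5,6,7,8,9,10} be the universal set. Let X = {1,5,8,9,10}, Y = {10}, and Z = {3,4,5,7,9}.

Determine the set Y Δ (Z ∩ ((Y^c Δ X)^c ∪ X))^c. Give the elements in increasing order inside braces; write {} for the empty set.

Y^c = {1,2,3,4,5,6,7,8,9}
Y^c Δ X = {2,3,4,6,7,10}
(Y^c Δ X)^c = {1,5,8,9}
(Y^c Δ X)^c ∪ X = {1,5,8,9,10}
Z ∩ ((Y^c Δ X)^c ∪ X) = {5,9}
(Z ∩ ((Y^c Δ X)^c ∪ X))^c = {1,2,3,4,6,7,8,10}
Y Δ (Z ∩ ((Y^c Δ X)^c ∪ X))^c = {1,2,3,4,6,7,8}

{1,2,3,4,6,7,8}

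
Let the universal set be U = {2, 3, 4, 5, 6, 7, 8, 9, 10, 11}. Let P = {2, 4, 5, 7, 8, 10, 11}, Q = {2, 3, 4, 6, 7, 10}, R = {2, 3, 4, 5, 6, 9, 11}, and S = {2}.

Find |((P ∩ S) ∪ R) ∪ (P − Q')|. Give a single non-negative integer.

9

P ∩ S = {2}
(P ∩ S) ∪ R = {2, 3, 4, 5, 6, 9, 11}
Q' = {5, 8, 9, 11}
P − Q' = {2, 4, 7, 10}
((P ∩ S) ∪ R) ∪ (P − Q') = {2, 3, 4, 5, 6, 7, 9, 10, 11}
|((P ∩ S) ∪ R) ∪ (P − Q')| = 9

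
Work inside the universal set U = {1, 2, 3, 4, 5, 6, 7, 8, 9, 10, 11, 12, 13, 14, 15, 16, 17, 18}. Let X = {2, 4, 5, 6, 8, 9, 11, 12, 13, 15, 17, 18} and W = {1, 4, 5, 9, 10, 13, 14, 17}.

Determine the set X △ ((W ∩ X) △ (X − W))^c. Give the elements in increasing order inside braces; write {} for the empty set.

W ∩ X = {4, 5, 9, 13, 17}
X − W = {2, 6, 8, 11, 12, 15, 18}
(W ∩ X) △ (X − W) = {2, 4, 5, 6, 8, 9, 11, 12, 13, 15, 17, 18}
((W ∩ X) △ (X − W))^c = {1, 3, 7, 10, 14, 16}
X △ ((W ∩ X) △ (X − W))^c = {1, 2, 3, 4, 5, 6, 7, 8, 9, 10, 11, 12, 13, 14, 15, 16, 17, 18}

{1, 2, 3, 4, 5, 6, 7, 8, 9, 10, 11, 12, 13, 14, 15, 16, 17, 18}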